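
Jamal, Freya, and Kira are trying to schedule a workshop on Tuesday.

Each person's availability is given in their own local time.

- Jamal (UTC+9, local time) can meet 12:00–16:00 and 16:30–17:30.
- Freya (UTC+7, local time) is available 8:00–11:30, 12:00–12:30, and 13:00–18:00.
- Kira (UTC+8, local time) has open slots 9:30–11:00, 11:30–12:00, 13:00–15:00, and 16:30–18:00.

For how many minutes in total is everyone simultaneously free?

120 minutes

Jamal → UTC: 03:00–07:00, 07:30–08:30.
Freya → UTC: 01:00–04:30, 05:00–05:30, 06:00–11:00.
Kira → UTC: 01:30–03:00, 03:30–04:00, 05:00–07:00, 08:30–10:00.
Jamal ∩ Freya: 03:00–04:30, 05:00–05:30, 06:00–07:00, 07:30–08:30.
Jamal ∩ Freya ∩ Kira: 03:30–04:00, 05:00–05:30, 06:00–07:00.
Total common minutes: 30 + 30 + 60 = 120.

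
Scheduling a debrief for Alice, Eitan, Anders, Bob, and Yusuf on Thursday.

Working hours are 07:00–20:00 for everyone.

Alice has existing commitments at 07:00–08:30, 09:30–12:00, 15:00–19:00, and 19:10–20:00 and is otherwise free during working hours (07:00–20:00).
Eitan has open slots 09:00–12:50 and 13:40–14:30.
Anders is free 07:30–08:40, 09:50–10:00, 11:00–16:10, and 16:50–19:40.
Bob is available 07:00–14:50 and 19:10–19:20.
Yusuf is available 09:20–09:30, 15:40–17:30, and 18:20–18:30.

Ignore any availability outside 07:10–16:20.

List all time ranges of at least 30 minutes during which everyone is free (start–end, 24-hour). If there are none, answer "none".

none

Alice free within 07:00–20:00: 08:30–09:30, 12:00–15:00, 19:00–19:10.
Alice ∩ Eitan: 09:00–09:30, 12:00–12:50, 13:40–14:30.
Alice ∩ Eitan ∩ Anders: 12:00–12:50, 13:40–14:30.
Alice ∩ Eitan ∩ Anders ∩ Bob: 12:00–12:50, 13:40–14:30.
Alice ∩ Eitan ∩ Anders ∩ Bob ∩ Yusuf: (none).
Restricted to 07:10–16:20: (none).
Windows ≥ 30 min: (none).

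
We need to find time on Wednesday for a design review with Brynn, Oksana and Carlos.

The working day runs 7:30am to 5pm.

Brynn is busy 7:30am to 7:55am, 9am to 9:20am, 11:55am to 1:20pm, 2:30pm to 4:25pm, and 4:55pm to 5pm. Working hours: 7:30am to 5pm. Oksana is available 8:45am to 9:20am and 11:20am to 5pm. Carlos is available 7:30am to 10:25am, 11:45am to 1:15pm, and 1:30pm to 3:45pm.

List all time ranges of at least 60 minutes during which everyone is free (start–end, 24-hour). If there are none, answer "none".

Brynn free within 07:30–17:00: 07:55–09:00, 09:20–11:55, 13:20–14:30, 16:25–16:55.
Brynn ∩ Oksana: 08:45–09:00, 11:20–11:55, 13:20–14:30, 16:25–16:55.
Brynn ∩ Oksana ∩ Carlos: 08:45–09:00, 11:45–11:55, 13:30–14:30.
Windows ≥ 60 min: 13:30–14:30.

13:30–14:30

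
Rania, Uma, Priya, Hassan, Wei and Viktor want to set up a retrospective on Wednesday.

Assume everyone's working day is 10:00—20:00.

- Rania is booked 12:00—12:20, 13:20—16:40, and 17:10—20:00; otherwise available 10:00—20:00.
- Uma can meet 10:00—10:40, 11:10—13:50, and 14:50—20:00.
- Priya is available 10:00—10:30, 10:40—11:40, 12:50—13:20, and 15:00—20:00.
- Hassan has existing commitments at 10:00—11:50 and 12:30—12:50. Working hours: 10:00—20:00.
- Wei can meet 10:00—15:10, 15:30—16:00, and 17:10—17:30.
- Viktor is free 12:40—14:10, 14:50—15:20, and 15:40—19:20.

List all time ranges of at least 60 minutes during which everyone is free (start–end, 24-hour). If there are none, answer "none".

Rania free within 10:00–20:00: 10:00–12:00, 12:20–13:20, 16:40–17:10.
Hassan free within 10:00–20:00: 11:50–12:30, 12:50–20:00.
Rania ∩ Uma: 10:00–10:40, 11:10–12:00, 12:20–13:20, 16:40–17:10.
Rania ∩ Uma ∩ Priya: 10:00–10:30, 11:10–11:40, 12:50–13:20, 16:40–17:10.
Rania ∩ Uma ∩ Priya ∩ Hassan: 12:50–13:20, 16:40–17:10.
Rania ∩ Uma ∩ Priya ∩ Hassan ∩ Wei: 12:50–13:20.
Rania ∩ Uma ∩ Priya ∩ Hassan ∩ Wei ∩ Viktor: 12:50–13:20.
Windows ≥ 60 min: (none).

none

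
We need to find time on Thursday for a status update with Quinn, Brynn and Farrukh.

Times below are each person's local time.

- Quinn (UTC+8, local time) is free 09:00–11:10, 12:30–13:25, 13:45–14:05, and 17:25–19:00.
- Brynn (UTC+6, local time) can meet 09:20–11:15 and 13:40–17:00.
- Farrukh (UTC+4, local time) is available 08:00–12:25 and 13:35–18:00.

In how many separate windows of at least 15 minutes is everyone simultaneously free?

2

Quinn → UTC: 01:00–03:10, 04:30–05:25, 05:45–06:05, 09:25–11:00.
Brynn → UTC: 03:20–05:15, 07:40–11:00.
Farrukh → UTC: 04:00–08:25, 09:35–14:00.
Quinn ∩ Brynn: 04:30–05:15, 09:25–11:00.
Quinn ∩ Brynn ∩ Farrukh: 04:30–05:15, 09:35–11:00.
Windows ≥ 15 min: 04:30–05:15, 09:35–11:00.
That's 2 windows.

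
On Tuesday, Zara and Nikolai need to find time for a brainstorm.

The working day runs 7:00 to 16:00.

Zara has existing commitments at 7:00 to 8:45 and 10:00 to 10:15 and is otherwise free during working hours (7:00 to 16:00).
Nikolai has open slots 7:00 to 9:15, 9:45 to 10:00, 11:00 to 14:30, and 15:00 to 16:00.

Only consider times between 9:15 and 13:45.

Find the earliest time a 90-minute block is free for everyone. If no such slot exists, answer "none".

11:00

Zara free within 07:00–16:00: 08:45–10:00, 10:15–16:00.
Zara ∩ Nikolai: 08:45–09:15, 09:45–10:00, 11:00–14:30, 15:00–16:00.
Restricted to 09:15–13:45: 09:45–10:00, 11:00–13:45.
Windows ≥ 90 min: 11:00–13:45.
Earliest such window starts at 11:00.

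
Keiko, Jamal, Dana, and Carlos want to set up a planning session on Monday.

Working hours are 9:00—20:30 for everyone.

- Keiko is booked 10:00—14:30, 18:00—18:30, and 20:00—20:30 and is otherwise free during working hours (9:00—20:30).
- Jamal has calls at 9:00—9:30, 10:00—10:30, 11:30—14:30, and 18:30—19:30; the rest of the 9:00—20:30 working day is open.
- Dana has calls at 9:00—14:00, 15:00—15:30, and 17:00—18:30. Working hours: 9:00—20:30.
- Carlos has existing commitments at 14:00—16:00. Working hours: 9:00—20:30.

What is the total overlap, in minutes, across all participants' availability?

90 minutes

Keiko free within 09:00–20:30: 09:00–10:00, 14:30–18:00, 18:30–20:00.
Jamal free within 09:00–20:30: 09:30–10:00, 10:30–11:30, 14:30–18:30, 19:30–20:30.
Dana free within 09:00–20:30: 14:00–15:00, 15:30–17:00, 18:30–20:30.
Carlos free within 09:00–20:30: 09:00–14:00, 16:00–20:30.
Keiko ∩ Jamal: 09:30–10:00, 14:30–18:00, 19:30–20:00.
Keiko ∩ Jamal ∩ Dana: 14:30–15:00, 15:30–17:00, 19:30–20:00.
Keiko ∩ Jamal ∩ Dana ∩ Carlos: 16:00–17:00, 19:30–20:00.
Total common minutes: 60 + 30 = 90.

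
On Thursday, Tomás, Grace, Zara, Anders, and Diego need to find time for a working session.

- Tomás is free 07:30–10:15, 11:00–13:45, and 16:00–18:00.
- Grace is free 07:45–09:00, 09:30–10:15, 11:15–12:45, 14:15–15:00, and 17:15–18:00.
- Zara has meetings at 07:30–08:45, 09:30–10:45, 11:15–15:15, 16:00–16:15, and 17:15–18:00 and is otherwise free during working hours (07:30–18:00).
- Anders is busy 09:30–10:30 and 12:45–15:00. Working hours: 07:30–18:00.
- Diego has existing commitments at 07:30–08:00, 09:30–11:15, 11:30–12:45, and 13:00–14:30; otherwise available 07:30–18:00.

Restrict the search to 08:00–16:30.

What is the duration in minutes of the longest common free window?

15 minutes

Zara free within 07:30–18:00: 08:45–09:30, 10:45–11:15, 15:15–16:00, 16:15–17:15.
Anders free within 07:30–18:00: 07:30–09:30, 10:30–12:45, 15:00–18:00.
Diego free within 07:30–18:00: 08:00–09:30, 11:15–11:30, 12:45–13:00, 14:30–18:00.
Tomás ∩ Grace: 07:45–09:00, 09:30–10:15, 11:15–12:45, 17:15–18:00.
Tomás ∩ Grace ∩ Zara: 08:45–09:00.
Tomás ∩ Grace ∩ Zara ∩ Anders: 08:45–09:00.
Tomás ∩ Grace ∩ Zara ∩ Anders ∩ Diego: 08:45–09:00.
Restricted to 08:00–16:30: 08:45–09:00.
Single common window of 15 minutes.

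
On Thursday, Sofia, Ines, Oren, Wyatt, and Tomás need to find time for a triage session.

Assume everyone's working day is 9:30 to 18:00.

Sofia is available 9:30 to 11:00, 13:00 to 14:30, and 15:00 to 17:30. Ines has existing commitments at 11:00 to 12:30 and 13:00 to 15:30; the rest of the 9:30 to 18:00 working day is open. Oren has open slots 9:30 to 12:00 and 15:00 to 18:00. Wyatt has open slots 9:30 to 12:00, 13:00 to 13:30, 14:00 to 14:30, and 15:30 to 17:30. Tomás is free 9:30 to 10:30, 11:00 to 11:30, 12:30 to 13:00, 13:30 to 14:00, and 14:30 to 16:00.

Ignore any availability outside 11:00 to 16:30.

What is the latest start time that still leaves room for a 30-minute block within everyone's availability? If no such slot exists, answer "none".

Ines free within 09:30–18:00: 09:30–11:00, 12:30–13:00, 15:30–18:00.
Sofia ∩ Ines: 09:30–11:00, 15:30–17:30.
Sofia ∩ Ines ∩ Oren: 09:30–11:00, 15:30–17:30.
Sofia ∩ Ines ∩ Oren ∩ Wyatt: 09:30–11:00, 15:30–17:30.
Sofia ∩ Ines ∩ Oren ∩ Wyatt ∩ Tomás: 09:30–10:30, 15:30–16:00.
Restricted to 11:00–16:30: 15:30–16:00.
Windows ≥ 30 min: 15:30–16:00.
Latest start in the last window 15:30–16:00 is 16:00 − 30 min = 15:30.

15:30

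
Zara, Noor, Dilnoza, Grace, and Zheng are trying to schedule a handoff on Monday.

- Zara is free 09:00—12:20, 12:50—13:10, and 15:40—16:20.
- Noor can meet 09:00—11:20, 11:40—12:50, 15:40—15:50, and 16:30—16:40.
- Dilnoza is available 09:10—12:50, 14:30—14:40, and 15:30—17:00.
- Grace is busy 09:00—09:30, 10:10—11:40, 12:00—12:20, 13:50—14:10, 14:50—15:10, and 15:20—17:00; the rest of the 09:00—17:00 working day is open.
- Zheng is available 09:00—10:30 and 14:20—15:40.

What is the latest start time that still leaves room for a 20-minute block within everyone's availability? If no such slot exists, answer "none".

09:50

Grace free within 09:00–17:00: 09:30–10:10, 11:40–12:00, 12:20–13:50, 14:10–14:50, 15:10–15:20.
Zara ∩ Noor: 09:00–11:20, 11:40–12:20, 15:40–15:50.
Zara ∩ Noor ∩ Dilnoza: 09:10–11:20, 11:40–12:20, 15:40–15:50.
Zara ∩ Noor ∩ Dilnoza ∩ Grace: 09:30–10:10, 11:40–12:00.
Zara ∩ Noor ∩ Dilnoza ∩ Grace ∩ Zheng: 09:30–10:10.
Windows ≥ 20 min: 09:30–10:10.
Latest start in the last window 09:30–10:10 is 10:10 − 20 min = 09:50.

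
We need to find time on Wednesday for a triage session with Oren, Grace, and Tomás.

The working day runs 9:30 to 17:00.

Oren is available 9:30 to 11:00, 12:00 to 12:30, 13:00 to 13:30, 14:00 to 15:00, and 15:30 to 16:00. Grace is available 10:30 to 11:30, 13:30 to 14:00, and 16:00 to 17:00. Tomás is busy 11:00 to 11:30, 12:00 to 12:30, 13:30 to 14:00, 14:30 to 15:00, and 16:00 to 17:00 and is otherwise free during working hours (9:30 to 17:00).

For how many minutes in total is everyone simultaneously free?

30 minutes

Tomás free within 09:30–17:00: 09:30–11:00, 11:30–12:00, 12:30–13:30, 14:00–14:30, 15:00–16:00.
Oren ∩ Grace: 10:30–11:00.
Oren ∩ Grace ∩ Tomás: 10:30–11:00.
Total common minutes: 30.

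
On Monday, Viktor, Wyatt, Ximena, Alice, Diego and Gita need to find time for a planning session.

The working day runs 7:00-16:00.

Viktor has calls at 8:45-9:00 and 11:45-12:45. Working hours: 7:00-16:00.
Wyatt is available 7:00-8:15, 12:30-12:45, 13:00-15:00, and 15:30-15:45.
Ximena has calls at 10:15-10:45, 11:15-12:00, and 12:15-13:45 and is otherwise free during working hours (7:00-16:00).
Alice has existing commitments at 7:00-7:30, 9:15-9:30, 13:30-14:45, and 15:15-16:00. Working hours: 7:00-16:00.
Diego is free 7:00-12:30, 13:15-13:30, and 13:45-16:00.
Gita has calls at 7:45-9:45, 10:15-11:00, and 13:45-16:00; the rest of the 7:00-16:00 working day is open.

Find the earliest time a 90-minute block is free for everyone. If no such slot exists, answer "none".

none

Viktor free within 07:00–16:00: 07:00–08:45, 09:00–11:45, 12:45–16:00.
Ximena free within 07:00–16:00: 07:00–10:15, 10:45–11:15, 12:00–12:15, 13:45–16:00.
Alice free within 07:00–16:00: 07:30–09:15, 09:30–13:30, 14:45–15:15.
Gita free within 07:00–16:00: 07:00–07:45, 09:45–10:15, 11:00–13:45.
Viktor ∩ Wyatt: 07:00–08:15, 13:00–15:00, 15:30–15:45.
Viktor ∩ Wyatt ∩ Ximena: 07:00–08:15, 13:45–15:00, 15:30–15:45.
Viktor ∩ Wyatt ∩ Ximena ∩ Alice: 07:30–08:15, 14:45–15:00.
Viktor ∩ Wyatt ∩ Ximena ∩ Alice ∩ Diego: 07:30–08:15, 14:45–15:00.
Viktor ∩ Wyatt ∩ Ximena ∩ Alice ∩ Diego ∩ Gita: 07:30–07:45.
Windows ≥ 90 min: (none).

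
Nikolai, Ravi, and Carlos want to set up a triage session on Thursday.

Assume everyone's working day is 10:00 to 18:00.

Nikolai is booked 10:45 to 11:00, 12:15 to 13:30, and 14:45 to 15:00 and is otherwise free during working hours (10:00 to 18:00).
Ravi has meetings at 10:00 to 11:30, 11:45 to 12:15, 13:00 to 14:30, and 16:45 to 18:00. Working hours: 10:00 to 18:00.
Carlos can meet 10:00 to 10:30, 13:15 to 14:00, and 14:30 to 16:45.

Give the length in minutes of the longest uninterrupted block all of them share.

Nikolai free within 10:00–18:00: 10:00–10:45, 11:00–12:15, 13:30–14:45, 15:00–18:00.
Ravi free within 10:00–18:00: 11:30–11:45, 12:15–13:00, 14:30–16:45.
Nikolai ∩ Ravi: 11:30–11:45, 14:30–14:45, 15:00–16:45.
Nikolai ∩ Ravi ∩ Carlos: 14:30–14:45, 15:00–16:45.
Common window lengths: 15, 105 min; longest is 105.

105 minutes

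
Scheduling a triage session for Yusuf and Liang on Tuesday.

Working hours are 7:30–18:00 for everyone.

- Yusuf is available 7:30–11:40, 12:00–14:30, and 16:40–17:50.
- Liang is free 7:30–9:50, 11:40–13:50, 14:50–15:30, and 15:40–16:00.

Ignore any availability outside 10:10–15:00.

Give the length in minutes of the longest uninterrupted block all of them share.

Yusuf ∩ Liang: 07:30–09:50, 12:00–13:50.
Restricted to 10:10–15:00: 12:00–13:50.
Single common window of 110 minutes.

110 minutes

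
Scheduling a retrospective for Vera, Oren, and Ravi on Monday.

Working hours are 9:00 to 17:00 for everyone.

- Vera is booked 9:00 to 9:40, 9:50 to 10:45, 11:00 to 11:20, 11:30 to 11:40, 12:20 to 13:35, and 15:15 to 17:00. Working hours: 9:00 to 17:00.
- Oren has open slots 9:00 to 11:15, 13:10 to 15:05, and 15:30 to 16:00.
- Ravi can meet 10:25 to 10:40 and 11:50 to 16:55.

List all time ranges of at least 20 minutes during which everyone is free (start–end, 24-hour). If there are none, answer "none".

Vera free within 09:00–17:00: 09:40–09:50, 10:45–11:00, 11:20–11:30, 11:40–12:20, 13:35–15:15.
Vera ∩ Oren: 09:40–09:50, 10:45–11:00, 13:35–15:05.
Vera ∩ Oren ∩ Ravi: 13:35–15:05.
Windows ≥ 20 min: 13:35–15:05.

13:35–15:05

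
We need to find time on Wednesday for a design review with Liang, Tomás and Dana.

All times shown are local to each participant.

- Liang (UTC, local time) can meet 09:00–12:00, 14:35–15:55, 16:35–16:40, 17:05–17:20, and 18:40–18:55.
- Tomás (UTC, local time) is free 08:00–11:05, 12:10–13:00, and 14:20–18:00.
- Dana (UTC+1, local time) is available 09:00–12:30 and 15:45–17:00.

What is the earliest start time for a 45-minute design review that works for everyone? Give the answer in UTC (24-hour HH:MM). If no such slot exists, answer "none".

Liang → UTC: 09:00–12:00, 14:35–15:55, 16:35–16:40, 17:05–17:20, 18:40–18:55.
Tomás → UTC: 08:00–11:05, 12:10–13:00, 14:20–18:00.
Dana → UTC: 08:00–11:30, 14:45–16:00.
Liang ∩ Tomás: 09:00–11:05, 14:35–15:55, 16:35–16:40, 17:05–17:20.
Liang ∩ Tomás ∩ Dana: 09:00–11:05, 14:45–15:55.
Windows ≥ 45 min: 09:00–11:05, 14:45–15:55.
Earliest such window starts at 09:00.

09:00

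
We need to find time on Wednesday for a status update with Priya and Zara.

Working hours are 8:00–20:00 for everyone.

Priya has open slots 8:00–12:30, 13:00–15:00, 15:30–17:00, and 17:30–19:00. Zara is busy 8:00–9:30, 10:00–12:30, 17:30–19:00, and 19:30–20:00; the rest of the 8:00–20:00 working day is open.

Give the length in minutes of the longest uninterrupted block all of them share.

Zara free within 08:00–20:00: 09:30–10:00, 12:30–17:30, 19:00–19:30.
Priya ∩ Zara: 09:30–10:00, 13:00–15:00, 15:30–17:00.
Common window lengths: 30, 120, 90 min; longest is 120.

120 minutes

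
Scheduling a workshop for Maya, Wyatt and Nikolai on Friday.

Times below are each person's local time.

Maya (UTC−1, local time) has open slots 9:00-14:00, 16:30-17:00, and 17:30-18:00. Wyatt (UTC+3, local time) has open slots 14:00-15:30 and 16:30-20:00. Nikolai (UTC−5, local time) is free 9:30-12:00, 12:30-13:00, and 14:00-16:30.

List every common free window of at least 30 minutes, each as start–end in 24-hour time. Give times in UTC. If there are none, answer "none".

14:30–15:00

Maya → UTC: 10:00–15:00, 17:30–18:00, 18:30–19:00.
Wyatt → UTC: 11:00–12:30, 13:30–17:00.
Nikolai → UTC: 14:30–17:00, 17:30–18:00, 19:00–21:30.
Maya ∩ Wyatt: 11:00–12:30, 13:30–15:00.
Maya ∩ Wyatt ∩ Nikolai: 14:30–15:00.
Windows ≥ 30 min: 14:30–15:00.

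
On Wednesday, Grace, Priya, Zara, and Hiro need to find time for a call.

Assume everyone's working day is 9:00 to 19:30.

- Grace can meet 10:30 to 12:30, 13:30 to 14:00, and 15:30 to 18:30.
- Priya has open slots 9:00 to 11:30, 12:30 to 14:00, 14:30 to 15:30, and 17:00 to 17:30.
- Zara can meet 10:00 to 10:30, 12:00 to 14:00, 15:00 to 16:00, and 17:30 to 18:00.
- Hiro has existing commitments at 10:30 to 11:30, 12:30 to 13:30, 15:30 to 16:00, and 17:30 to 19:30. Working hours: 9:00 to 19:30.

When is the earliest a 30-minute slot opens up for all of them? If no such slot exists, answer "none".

13:30

Hiro free within 09:00–19:30: 09:00–10:30, 11:30–12:30, 13:30–15:30, 16:00–17:30.
Grace ∩ Priya: 10:30–11:30, 13:30–14:00, 17:00–17:30.
Grace ∩ Priya ∩ Zara: 13:30–14:00.
Grace ∩ Priya ∩ Zara ∩ Hiro: 13:30–14:00.
Windows ≥ 30 min: 13:30–14:00.
Earliest such window starts at 13:30.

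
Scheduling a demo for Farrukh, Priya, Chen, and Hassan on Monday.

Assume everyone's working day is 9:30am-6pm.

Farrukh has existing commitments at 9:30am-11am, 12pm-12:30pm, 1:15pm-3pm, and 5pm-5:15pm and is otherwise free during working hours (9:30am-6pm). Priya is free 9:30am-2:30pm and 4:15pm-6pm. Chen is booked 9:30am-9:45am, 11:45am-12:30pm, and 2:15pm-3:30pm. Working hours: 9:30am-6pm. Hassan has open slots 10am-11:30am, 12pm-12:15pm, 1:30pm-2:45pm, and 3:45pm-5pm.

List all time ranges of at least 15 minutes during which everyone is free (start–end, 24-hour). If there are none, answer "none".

Farrukh free within 09:30–18:00: 11:00–12:00, 12:30–13:15, 15:00–17:00, 17:15–18:00.
Chen free within 09:30–18:00: 09:45–11:45, 12:30–14:15, 15:30–18:00.
Farrukh ∩ Priya: 11:00–12:00, 12:30–13:15, 16:15–17:00, 17:15–18:00.
Farrukh ∩ Priya ∩ Chen: 11:00–11:45, 12:30–13:15, 16:15–17:00, 17:15–18:00.
Farrukh ∩ Priya ∩ Chen ∩ Hassan: 11:00–11:30, 16:15–17:00.
Windows ≥ 15 min: 11:00–11:30, 16:15–17:00.

11:00–11:30, 16:15–17:00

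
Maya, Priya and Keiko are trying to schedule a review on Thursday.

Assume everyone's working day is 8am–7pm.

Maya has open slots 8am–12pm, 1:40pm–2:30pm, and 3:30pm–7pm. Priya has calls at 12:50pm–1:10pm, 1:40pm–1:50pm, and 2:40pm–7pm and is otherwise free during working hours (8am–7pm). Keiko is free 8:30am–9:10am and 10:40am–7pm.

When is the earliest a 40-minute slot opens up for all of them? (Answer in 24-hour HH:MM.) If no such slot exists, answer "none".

Priya free within 08:00–19:00: 08:00–12:50, 13:10–13:40, 13:50–14:40.
Maya ∩ Priya: 08:00–12:00, 13:50–14:30.
Maya ∩ Priya ∩ Keiko: 08:30–09:10, 10:40–12:00, 13:50–14:30.
Windows ≥ 40 min: 08:30–09:10, 10:40–12:00, 13:50–14:30.
Earliest such window starts at 08:30.

08:30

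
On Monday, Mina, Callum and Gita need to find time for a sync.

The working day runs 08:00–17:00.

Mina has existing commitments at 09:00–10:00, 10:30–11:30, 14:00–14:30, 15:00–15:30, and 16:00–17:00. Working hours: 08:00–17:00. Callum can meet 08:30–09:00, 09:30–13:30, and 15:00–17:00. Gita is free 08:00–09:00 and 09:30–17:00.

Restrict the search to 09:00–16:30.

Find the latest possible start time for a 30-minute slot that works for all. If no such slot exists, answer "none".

Mina free within 08:00–17:00: 08:00–09:00, 10:00–10:30, 11:30–14:00, 14:30–15:00, 15:30–16:00.
Mina ∩ Callum: 08:30–09:00, 10:00–10:30, 11:30–13:30, 15:30–16:00.
Mina ∩ Callum ∩ Gita: 08:30–09:00, 10:00–10:30, 11:30–13:30, 15:30–16:00.
Restricted to 09:00–16:30: 10:00–10:30, 11:30–13:30, 15:30–16:00.
Windows ≥ 30 min: 10:00–10:30, 11:30–13:30, 15:30–16:00.
Latest start in the last window 15:30–16:00 is 16:00 − 30 min = 15:30.

15:30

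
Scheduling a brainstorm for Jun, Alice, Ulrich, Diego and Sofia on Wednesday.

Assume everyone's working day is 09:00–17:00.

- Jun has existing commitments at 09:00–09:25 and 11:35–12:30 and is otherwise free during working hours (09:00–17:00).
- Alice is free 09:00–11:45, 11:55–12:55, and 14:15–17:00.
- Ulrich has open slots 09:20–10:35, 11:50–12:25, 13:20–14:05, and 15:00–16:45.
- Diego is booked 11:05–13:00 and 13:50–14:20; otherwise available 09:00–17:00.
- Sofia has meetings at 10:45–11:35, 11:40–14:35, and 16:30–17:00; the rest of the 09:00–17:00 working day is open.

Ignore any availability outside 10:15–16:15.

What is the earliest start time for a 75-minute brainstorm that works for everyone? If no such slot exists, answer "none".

Jun free within 09:00–17:00: 09:25–11:35, 12:30–17:00.
Diego free within 09:00–17:00: 09:00–11:05, 13:00–13:50, 14:20–17:00.
Sofia free within 09:00–17:00: 09:00–10:45, 11:35–11:40, 14:35–16:30.
Jun ∩ Alice: 09:25–11:35, 12:30–12:55, 14:15–17:00.
Jun ∩ Alice ∩ Ulrich: 09:25–10:35, 15:00–16:45.
Jun ∩ Alice ∩ Ulrich ∩ Diego: 09:25–10:35, 15:00–16:45.
Jun ∩ Alice ∩ Ulrich ∩ Diego ∩ Sofia: 09:25–10:35, 15:00–16:30.
Restricted to 10:15–16:15: 10:15–10:35, 15:00–16:15.
Windows ≥ 75 min: 15:00–16:15.
Earliest such window starts at 15:00.

15:00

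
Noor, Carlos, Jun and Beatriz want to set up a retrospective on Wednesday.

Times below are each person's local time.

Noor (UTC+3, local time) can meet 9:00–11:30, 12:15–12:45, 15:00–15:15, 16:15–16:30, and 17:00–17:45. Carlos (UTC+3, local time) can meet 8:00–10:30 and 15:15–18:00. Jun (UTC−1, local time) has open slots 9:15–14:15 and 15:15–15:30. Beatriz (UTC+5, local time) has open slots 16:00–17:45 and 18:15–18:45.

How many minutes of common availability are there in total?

Noor → UTC: 06:00–08:30, 09:15–09:45, 12:00–12:15, 13:15–13:30, 14:00–14:45.
Carlos → UTC: 05:00–07:30, 12:15–15:00.
Jun → UTC: 10:15–15:15, 16:15–16:30.
Beatriz → UTC: 11:00–12:45, 13:15–13:45.
Noor ∩ Carlos: 06:00–07:30, 13:15–13:30, 14:00–14:45.
Noor ∩ Carlos ∩ Jun: 13:15–13:30, 14:00–14:45.
Noor ∩ Carlos ∩ Jun ∩ Beatriz: 13:15–13:30.
Total common minutes: 15.

15 minutes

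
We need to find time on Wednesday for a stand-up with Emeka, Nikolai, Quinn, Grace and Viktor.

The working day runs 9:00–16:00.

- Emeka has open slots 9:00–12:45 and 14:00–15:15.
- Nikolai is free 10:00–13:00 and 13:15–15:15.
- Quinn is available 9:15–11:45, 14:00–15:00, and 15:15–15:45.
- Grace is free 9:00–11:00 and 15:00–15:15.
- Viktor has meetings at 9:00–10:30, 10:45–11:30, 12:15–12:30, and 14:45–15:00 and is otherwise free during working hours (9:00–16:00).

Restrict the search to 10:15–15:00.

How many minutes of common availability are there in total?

15 minutes

Viktor free within 09:00–16:00: 10:30–10:45, 11:30–12:15, 12:30–14:45, 15:00–16:00.
Emeka ∩ Nikolai: 10:00–12:45, 14:00–15:15.
Emeka ∩ Nikolai ∩ Quinn: 10:00–11:45, 14:00–15:00.
Emeka ∩ Nikolai ∩ Quinn ∩ Grace: 10:00–11:00.
Emeka ∩ Nikolai ∩ Quinn ∩ Grace ∩ Viktor: 10:30–10:45.
Restricted to 10:15–15:00: 10:30–10:45.
Total common minutes: 15.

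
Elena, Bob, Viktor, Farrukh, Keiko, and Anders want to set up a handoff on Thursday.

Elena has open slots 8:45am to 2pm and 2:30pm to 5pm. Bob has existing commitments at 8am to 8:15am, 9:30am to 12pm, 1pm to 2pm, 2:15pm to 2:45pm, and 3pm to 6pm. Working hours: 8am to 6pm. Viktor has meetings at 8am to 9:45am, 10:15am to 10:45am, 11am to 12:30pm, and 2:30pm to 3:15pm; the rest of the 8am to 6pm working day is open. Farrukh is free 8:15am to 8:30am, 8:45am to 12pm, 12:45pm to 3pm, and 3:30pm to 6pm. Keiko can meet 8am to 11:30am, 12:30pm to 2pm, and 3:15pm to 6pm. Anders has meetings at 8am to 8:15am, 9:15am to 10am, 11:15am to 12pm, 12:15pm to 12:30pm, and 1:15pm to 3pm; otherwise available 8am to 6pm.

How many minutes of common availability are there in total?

15 minutes

Bob free within 08:00–18:00: 08:15–09:30, 12:00–13:00, 14:00–14:15, 14:45–15:00.
Viktor free within 08:00–18:00: 09:45–10:15, 10:45–11:00, 12:30–14:30, 15:15–18:00.
Anders free within 08:00–18:00: 08:15–09:15, 10:00–11:15, 12:00–12:15, 12:30–13:15, 15:00–18:00.
Elena ∩ Bob: 08:45–09:30, 12:00–13:00, 14:45–15:00.
Elena ∩ Bob ∩ Viktor: 12:30–13:00.
Elena ∩ Bob ∩ Viktor ∩ Farrukh: 12:45–13:00.
Elena ∩ Bob ∩ Viktor ∩ Farrukh ∩ Keiko: 12:45–13:00.
Elena ∩ Bob ∩ Viktor ∩ Farrukh ∩ Keiko ∩ Anders: 12:45–13:00.
Total common minutes: 15.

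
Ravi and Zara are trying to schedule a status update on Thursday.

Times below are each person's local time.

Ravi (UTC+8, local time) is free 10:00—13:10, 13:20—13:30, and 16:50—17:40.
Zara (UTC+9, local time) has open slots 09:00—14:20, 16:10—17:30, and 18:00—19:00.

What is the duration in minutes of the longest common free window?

190 minutes

Ravi → UTC: 02:00–05:10, 05:20–05:30, 08:50–09:40.
Zara → UTC: 00:00–05:20, 07:10–08:30, 09:00–10:00.
Ravi ∩ Zara: 02:00–05:10, 09:00–09:40.
Common window lengths: 190, 40 min; longest is 190.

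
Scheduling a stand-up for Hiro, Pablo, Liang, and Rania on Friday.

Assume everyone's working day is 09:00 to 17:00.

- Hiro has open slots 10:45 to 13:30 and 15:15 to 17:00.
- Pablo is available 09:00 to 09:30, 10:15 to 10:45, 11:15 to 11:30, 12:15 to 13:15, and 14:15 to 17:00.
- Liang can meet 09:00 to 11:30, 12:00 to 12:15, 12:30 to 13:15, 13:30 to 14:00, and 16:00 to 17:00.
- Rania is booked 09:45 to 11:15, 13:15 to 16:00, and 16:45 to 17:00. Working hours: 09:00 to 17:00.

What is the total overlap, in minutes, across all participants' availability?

105 minutes

Rania free within 09:00–17:00: 09:00–09:45, 11:15–13:15, 16:00–16:45.
Hiro ∩ Pablo: 11:15–11:30, 12:15–13:15, 15:15–17:00.
Hiro ∩ Pablo ∩ Liang: 11:15–11:30, 12:30–13:15, 16:00–17:00.
Hiro ∩ Pablo ∩ Liang ∩ Rania: 11:15–11:30, 12:30–13:15, 16:00–16:45.
Total common minutes: 15 + 45 + 45 = 105.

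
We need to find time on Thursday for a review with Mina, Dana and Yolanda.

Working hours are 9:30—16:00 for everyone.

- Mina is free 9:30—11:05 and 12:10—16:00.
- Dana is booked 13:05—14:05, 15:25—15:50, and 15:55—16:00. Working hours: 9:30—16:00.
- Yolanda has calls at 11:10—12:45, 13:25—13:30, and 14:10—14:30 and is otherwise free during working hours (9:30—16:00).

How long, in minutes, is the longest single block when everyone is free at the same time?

Dana free within 09:30–16:00: 09:30–13:05, 14:05–15:25, 15:50–15:55.
Yolanda free within 09:30–16:00: 09:30–11:10, 12:45–13:25, 13:30–14:10, 14:30–16:00.
Mina ∩ Dana: 09:30–11:05, 12:10–13:05, 14:05–15:25, 15:50–15:55.
Mina ∩ Dana ∩ Yolanda: 09:30–11:05, 12:45–13:05, 14:05–14:10, 14:30–15:25, 15:50–15:55.
Common window lengths: 95, 20, 5, 55, 5 min; longest is 95.

95 minutes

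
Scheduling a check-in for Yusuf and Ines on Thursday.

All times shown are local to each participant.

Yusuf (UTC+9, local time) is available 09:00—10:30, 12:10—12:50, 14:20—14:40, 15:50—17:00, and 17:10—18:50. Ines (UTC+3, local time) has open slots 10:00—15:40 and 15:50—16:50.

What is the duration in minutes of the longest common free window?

100 minutes

Yusuf → UTC: 00:00–01:30, 03:10–03:50, 05:20–05:40, 06:50–08:00, 08:10–09:50.
Ines → UTC: 07:00–12:40, 12:50–13:50.
Yusuf ∩ Ines: 07:00–08:00, 08:10–09:50.
Common window lengths: 60, 100 min; longest is 100.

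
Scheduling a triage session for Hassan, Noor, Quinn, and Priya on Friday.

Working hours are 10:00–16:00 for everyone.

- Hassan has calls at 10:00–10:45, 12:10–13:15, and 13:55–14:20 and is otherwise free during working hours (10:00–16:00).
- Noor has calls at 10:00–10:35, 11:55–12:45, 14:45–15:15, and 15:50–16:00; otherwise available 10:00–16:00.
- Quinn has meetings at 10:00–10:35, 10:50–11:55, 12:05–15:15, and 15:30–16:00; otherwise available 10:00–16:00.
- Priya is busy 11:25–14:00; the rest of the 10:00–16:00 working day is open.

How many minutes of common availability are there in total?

Hassan free within 10:00–16:00: 10:45–12:10, 13:15–13:55, 14:20–16:00.
Noor free within 10:00–16:00: 10:35–11:55, 12:45–14:45, 15:15–15:50.
Quinn free within 10:00–16:00: 10:35–10:50, 11:55–12:05, 15:15–15:30.
Priya free within 10:00–16:00: 10:00–11:25, 14:00–16:00.
Hassan ∩ Noor: 10:45–11:55, 13:15–13:55, 14:20–14:45, 15:15–15:50.
Hassan ∩ Noor ∩ Quinn: 10:45–10:50, 15:15–15:30.
Hassan ∩ Noor ∩ Quinn ∩ Priya: 10:45–10:50, 15:15–15:30.
Total common minutes: 5 + 15 = 20.

20 minutes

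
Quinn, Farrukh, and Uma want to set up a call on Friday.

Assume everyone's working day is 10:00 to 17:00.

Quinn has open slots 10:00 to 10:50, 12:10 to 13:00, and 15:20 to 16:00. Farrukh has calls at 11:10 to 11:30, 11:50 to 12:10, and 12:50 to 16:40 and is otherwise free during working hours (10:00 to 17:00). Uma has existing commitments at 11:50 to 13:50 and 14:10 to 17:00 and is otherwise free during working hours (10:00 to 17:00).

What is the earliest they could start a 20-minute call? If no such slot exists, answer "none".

10:00

Farrukh free within 10:00–17:00: 10:00–11:10, 11:30–11:50, 12:10–12:50, 16:40–17:00.
Uma free within 10:00–17:00: 10:00–11:50, 13:50–14:10.
Quinn ∩ Farrukh: 10:00–10:50, 12:10–12:50.
Quinn ∩ Farrukh ∩ Uma: 10:00–10:50.
Windows ≥ 20 min: 10:00–10:50.
Earliest such window starts at 10:00.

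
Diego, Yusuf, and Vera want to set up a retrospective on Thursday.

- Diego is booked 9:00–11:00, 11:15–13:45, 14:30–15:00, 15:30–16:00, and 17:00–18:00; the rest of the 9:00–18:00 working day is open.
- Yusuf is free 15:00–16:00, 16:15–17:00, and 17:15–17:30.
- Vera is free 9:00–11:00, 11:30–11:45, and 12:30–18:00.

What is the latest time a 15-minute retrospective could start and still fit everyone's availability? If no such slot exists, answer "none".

16:45

Diego free within 09:00–18:00: 11:00–11:15, 13:45–14:30, 15:00–15:30, 16:00–17:00.
Diego ∩ Yusuf: 15:00–15:30, 16:15–17:00.
Diego ∩ Yusuf ∩ Vera: 15:00–15:30, 16:15–17:00.
Windows ≥ 15 min: 15:00–15:30, 16:15–17:00.
Latest start in the last window 16:15–17:00 is 17:00 − 15 min = 16:45.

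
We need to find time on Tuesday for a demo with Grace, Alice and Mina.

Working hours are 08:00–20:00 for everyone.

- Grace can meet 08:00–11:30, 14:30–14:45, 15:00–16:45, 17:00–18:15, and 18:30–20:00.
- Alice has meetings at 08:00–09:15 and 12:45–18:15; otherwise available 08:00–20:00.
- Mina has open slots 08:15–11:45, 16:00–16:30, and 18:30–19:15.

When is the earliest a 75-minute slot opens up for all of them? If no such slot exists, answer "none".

Alice free within 08:00–20:00: 09:15–12:45, 18:15–20:00.
Grace ∩ Alice: 09:15–11:30, 18:30–20:00.
Grace ∩ Alice ∩ Mina: 09:15–11:30, 18:30–19:15.
Windows ≥ 75 min: 09:15–11:30.
Earliest such window starts at 09:15.

09:15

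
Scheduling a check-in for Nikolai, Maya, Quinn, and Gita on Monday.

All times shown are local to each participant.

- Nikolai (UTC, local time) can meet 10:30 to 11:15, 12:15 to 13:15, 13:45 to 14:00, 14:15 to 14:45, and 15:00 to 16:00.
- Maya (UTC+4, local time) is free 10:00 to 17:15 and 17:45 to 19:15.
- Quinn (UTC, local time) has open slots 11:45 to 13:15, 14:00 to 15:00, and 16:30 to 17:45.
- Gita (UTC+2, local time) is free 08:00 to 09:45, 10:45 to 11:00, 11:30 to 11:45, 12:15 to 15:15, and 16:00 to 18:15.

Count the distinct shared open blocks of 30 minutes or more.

2

Nikolai → UTC: 10:30–11:15, 12:15–13:15, 13:45–14:00, 14:15–14:45, 15:00–16:00.
Maya → UTC: 06:00–13:15, 13:45–15:15.
Quinn → UTC: 11:45–13:15, 14:00–15:00, 16:30–17:45.
Gita → UTC: 06:00–07:45, 08:45–09:00, 09:30–09:45, 10:15–13:15, 14:00–16:15.
Nikolai ∩ Maya: 10:30–11:15, 12:15–13:15, 13:45–14:00, 14:15–14:45, 15:00–15:15.
Nikolai ∩ Maya ∩ Quinn: 12:15–13:15, 14:15–14:45.
Nikolai ∩ Maya ∩ Quinn ∩ Gita: 12:15–13:15, 14:15–14:45.
Windows ≥ 30 min: 12:15–13:15, 14:15–14:45.
That's 2 windows.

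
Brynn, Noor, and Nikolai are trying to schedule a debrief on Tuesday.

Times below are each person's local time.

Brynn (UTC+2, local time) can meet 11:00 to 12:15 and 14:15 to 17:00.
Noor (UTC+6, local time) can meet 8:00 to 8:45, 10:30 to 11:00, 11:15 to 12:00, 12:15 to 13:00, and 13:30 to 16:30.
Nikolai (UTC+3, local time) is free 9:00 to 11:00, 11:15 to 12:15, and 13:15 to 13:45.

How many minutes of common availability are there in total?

15 minutes

Brynn → UTC: 09:00–10:15, 12:15–15:00.
Noor → UTC: 02:00–02:45, 04:30–05:00, 05:15–06:00, 06:15–07:00, 07:30–10:30.
Nikolai → UTC: 06:00–08:00, 08:15–09:15, 10:15–10:45.
Brynn ∩ Noor: 09:00–10:15.
Brynn ∩ Noor ∩ Nikolai: 09:00–09:15.
Total common minutes: 15.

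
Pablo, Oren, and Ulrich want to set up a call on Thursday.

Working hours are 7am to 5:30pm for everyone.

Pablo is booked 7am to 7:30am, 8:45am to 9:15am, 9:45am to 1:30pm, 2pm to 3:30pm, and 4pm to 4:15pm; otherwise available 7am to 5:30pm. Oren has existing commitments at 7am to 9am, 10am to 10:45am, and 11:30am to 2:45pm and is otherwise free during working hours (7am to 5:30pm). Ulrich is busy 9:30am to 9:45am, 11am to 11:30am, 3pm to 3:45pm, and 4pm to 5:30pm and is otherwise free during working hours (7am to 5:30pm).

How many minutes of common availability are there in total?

Pablo free within 07:00–17:30: 07:30–08:45, 09:15–09:45, 13:30–14:00, 15:30–16:00, 16:15–17:30.
Oren free within 07:00–17:30: 09:00–10:00, 10:45–11:30, 14:45–17:30.
Ulrich free within 07:00–17:30: 07:00–09:30, 09:45–11:00, 11:30–15:00, 15:45–16:00.
Pablo ∩ Oren: 09:15–09:45, 15:30–16:00, 16:15–17:30.
Pablo ∩ Oren ∩ Ulrich: 09:15–09:30, 15:45–16:00.
Total common minutes: 15 + 15 = 30.

30 minutes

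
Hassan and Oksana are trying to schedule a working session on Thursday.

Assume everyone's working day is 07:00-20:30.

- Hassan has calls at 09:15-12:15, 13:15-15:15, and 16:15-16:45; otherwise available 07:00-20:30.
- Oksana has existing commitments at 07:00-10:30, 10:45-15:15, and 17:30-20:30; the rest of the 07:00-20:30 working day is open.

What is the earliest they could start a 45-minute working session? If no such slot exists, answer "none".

15:15

Hassan free within 07:00–20:30: 07:00–09:15, 12:15–13:15, 15:15–16:15, 16:45–20:30.
Oksana free within 07:00–20:30: 10:30–10:45, 15:15–17:30.
Hassan ∩ Oksana: 15:15–16:15, 16:45–17:30.
Windows ≥ 45 min: 15:15–16:15, 16:45–17:30.
Earliest such window starts at 15:15.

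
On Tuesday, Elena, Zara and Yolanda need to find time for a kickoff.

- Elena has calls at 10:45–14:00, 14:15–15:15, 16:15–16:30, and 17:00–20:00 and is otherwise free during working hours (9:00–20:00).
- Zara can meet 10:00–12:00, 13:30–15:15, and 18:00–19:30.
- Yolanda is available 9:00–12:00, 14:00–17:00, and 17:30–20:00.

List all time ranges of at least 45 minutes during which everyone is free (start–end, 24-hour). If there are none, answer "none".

Elena free within 09:00–20:00: 09:00–10:45, 14:00–14:15, 15:15–16:15, 16:30–17:00.
Elena ∩ Zara: 10:00–10:45, 14:00–14:15.
Elena ∩ Zara ∩ Yolanda: 10:00–10:45, 14:00–14:15.
Windows ≥ 45 min: 10:00–10:45.

10:00–10:45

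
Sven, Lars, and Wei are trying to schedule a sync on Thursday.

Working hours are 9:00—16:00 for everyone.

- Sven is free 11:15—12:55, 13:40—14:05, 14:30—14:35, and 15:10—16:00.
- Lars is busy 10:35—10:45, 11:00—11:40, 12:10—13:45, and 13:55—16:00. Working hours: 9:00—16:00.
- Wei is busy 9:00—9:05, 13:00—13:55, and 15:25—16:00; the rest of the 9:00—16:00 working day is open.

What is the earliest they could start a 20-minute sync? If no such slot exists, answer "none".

Lars free within 09:00–16:00: 09:00–10:35, 10:45–11:00, 11:40–12:10, 13:45–13:55.
Wei free within 09:00–16:00: 09:05–13:00, 13:55–15:25.
Sven ∩ Lars: 11:40–12:10, 13:45–13:55.
Sven ∩ Lars ∩ Wei: 11:40–12:10.
Windows ≥ 20 min: 11:40–12:10.
Earliest such window starts at 11:40.

11:40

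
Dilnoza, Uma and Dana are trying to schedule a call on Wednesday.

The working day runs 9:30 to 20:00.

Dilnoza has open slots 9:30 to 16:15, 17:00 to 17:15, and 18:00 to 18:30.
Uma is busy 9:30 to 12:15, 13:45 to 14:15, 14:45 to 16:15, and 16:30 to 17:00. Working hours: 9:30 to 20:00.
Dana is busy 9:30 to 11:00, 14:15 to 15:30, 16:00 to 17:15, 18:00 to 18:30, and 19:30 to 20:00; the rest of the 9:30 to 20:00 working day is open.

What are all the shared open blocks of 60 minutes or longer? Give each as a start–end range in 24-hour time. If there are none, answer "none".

12:15–13:45

Uma free within 09:30–20:00: 12:15–13:45, 14:15–14:45, 16:15–16:30, 17:00–20:00.
Dana free within 09:30–20:00: 11:00–14:15, 15:30–16:00, 17:15–18:00, 18:30–19:30.
Dilnoza ∩ Uma: 12:15–13:45, 14:15–14:45, 17:00–17:15, 18:00–18:30.
Dilnoza ∩ Uma ∩ Dana: 12:15–13:45.
Windows ≥ 60 min: 12:15–13:45.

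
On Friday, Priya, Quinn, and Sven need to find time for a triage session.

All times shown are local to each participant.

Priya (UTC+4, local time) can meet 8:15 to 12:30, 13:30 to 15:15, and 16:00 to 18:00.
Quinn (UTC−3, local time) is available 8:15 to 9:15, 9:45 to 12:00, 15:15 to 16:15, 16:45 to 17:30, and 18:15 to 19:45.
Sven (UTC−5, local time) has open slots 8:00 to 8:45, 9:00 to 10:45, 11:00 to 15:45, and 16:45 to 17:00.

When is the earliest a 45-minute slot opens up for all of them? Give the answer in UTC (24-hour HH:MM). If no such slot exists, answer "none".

13:00

Priya → UTC: 04:15–08:30, 09:30–11:15, 12:00–14:00.
Quinn → UTC: 11:15–12:15, 12:45–15:00, 18:15–19:15, 19:45–20:30, 21:15–22:45.
Sven → UTC: 13:00–13:45, 14:00–15:45, 16:00–20:45, 21:45–22:00.
Priya ∩ Quinn: 12:00–12:15, 12:45–14:00.
Priya ∩ Quinn ∩ Sven: 13:00–13:45.
Windows ≥ 45 min: 13:00–13:45.
Earliest such window starts at 13:00.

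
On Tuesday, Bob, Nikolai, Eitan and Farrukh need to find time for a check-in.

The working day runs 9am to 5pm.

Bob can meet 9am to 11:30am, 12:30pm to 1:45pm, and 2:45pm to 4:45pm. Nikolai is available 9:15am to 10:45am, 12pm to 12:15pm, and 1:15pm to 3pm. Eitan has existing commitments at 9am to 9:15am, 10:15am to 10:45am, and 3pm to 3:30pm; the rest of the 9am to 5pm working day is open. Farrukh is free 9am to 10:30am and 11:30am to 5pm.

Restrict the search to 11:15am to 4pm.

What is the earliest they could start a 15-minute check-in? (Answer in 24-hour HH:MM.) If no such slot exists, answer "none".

13:15

Eitan free within 09:00–17:00: 09:15–10:15, 10:45–15:00, 15:30–17:00.
Bob ∩ Nikolai: 09:15–10:45, 13:15–13:45, 14:45–15:00.
Bob ∩ Nikolai ∩ Eitan: 09:15–10:15, 13:15–13:45, 14:45–15:00.
Bob ∩ Nikolai ∩ Eitan ∩ Farrukh: 09:15–10:15, 13:15–13:45, 14:45–15:00.
Restricted to 11:15–16:00: 13:15–13:45, 14:45–15:00.
Windows ≥ 15 min: 13:15–13:45, 14:45–15:00.
Earliest such window starts at 13:15.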